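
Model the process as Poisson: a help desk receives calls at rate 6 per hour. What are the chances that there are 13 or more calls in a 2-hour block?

Over the interval, μ = 6 × 2 = 12 (a 2-hour block = 2 hours).
P(N ≥ 13) = 1 − P(N ≤ 12) = 1 − Σ_{j=0}^{12} e^(−μ) μ^j/j! ≈ 0.4240.

0.4240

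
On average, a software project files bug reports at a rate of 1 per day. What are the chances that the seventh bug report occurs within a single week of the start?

0.5503

Over the interval, μ = 1 × 7 = 7 (a week = 7 days).
The seventh arrival falls in the interval iff at least 7 events occur there: P(S_7 ≤ t) = P(N ≥ 7) = 1 − P(N ≤ 6) ≈ 0.5503.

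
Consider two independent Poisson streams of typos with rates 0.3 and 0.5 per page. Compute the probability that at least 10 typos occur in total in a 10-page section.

Independent Poisson processes superpose: combined rate λ = 0.3 + 0.5 = 0.8 per page.
Over the interval, μ = 0.8 × 10 = 8 (a 10-page section = 10 pages).
P(N ≥ 10) = 1 − P(N ≤ 9) ≈ 0.2834.

0.2834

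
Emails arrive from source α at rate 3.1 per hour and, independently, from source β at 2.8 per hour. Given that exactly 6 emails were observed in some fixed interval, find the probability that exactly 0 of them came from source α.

Given the total, each event is independently from source α with probability p = λ_α/(λ_α+λ_β) = 3.1/5.9 ≈ 0.5254.
So K ~ Binomial(6, 3.1/5.9): P(K = 0) = C(6,0) · (3.1/5.9)^0 · (2.8/5.9)^6 ≈ 0.0114.

0.0114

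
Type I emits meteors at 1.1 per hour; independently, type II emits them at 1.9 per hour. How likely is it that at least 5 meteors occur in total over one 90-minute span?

0.4679

Independent Poisson processes superpose: combined rate λ = 1.1 + 1.9 = 3 per hour.
Over the interval, μ = 3 × 1.5 = 4.5 (a 90-minute span = 1.5 hours).
P(N ≥ 5) = 1 − P(N ≤ 4) ≈ 0.4679.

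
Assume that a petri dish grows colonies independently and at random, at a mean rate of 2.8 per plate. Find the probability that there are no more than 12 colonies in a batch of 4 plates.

Over the interval, μ = 2.8 × 4 = 11.2 (a batch of 4 plates = 4 plates).
P(N ≤ 12) = Σ_{j=0}^{12} e^(−μ) μ^j/j! ≈ 0.6666.

0.6666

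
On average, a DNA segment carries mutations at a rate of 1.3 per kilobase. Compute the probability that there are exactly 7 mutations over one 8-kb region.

0.0795

Over the interval, μ = 1.3 × 8 = 10.4 (an 8-kb region = 8 kilobases).
P(N = 7) = e^(−μ) μ^7/7! = e^(−10.4) · 10.4^7/5040 ≈ 0.0795.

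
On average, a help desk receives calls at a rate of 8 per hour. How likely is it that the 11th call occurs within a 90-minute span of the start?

Over the interval, μ = 8 × 1.5 = 12 (a 90-minute span = 1.5 hours).
The 11th arrival falls in the interval iff at least 11 events occur there: P(S_11 ≤ t) = P(N ≥ 11) = 1 − P(N ≤ 10) ≈ 0.6528.

0.6528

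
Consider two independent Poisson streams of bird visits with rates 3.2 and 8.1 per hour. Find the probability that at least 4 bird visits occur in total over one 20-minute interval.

Independent Poisson processes superpose: combined rate λ = 3.2 + 8.1 = 11.3 per hour.
Over the interval, μ = 11.3 × 1/3 ≈ 3.76667 (a 20-minute interval = 1/3 hours).
P(N ≥ 4) = 1 − P(N ≤ 3) ≈ 0.5197.

0.5197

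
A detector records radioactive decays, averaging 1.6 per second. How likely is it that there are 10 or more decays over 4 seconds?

0.1142

Over the interval, μ = 1.6 × 4 = 6.4 (4 seconds).
P(N ≥ 10) = 1 − P(N ≤ 9) = 1 − Σ_{j=0}^{9} e^(−μ) μ^j/j! ≈ 0.1142.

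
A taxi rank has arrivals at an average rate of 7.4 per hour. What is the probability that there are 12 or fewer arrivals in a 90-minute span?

0.6777

Over the interval, μ = 7.4 × 1.5 = 11.1 (a 90-minute span = 1.5 hours).
P(N ≤ 12) = Σ_{j=0}^{12} e^(−μ) μ^j/j! ≈ 0.6777.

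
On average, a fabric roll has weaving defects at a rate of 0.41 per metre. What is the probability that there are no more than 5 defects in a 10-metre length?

Over the interval, μ = 0.41 × 10 = 4.1 (a 10-metre length = 10 metres).
P(N ≤ 5) = Σ_{j=0}^{5} e^(−μ) μ^j/j! ≈ 0.7693.

0.7693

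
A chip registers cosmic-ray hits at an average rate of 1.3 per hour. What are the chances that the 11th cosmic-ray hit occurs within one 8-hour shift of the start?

Over the interval, μ = 1.3 × 8 = 10.4 (an 8-hour shift = 8 hours).
The 11th arrival falls in the interval iff at least 11 events occur there: P(S_11 ≤ t) = P(N ≥ 11) = 1 − P(N ≤ 10) ≈ 0.4669.

0.4669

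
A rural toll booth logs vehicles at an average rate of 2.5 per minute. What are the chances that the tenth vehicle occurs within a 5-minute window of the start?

Over the interval, μ = 2.5 × 5 = 12.5 (a 5-minute window = 5 minutes).
The tenth arrival falls in the interval iff at least 10 events occur there: P(S_10 ≤ t) = P(N ≥ 10) = 1 − P(N ≤ 9) ≈ 0.7986.

0.7986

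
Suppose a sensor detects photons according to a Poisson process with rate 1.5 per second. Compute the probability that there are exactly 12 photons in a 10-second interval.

0.0829

Over the interval, μ = 1.5 × 10 = 15 (a 10-second interval = 10 seconds).
P(N = 12) = e^(−μ) μ^12/12! = e^(−15) · 15^12/479001600 ≈ 0.0829.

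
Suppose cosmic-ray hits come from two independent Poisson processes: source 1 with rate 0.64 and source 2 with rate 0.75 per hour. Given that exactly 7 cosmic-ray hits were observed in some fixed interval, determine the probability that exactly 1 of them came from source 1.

0.0795

Given the total, each event is independently from source 1 with probability p = λ_1/(λ_1+λ_2) = 0.64/1.39 ≈ 0.4604.
So K ~ Binomial(7, 0.64/1.39): P(K = 1) = C(7,1) · (0.64/1.39)^1 · (0.75/1.39)^6 ≈ 0.0795.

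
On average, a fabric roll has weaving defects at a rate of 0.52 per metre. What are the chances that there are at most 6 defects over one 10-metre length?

0.7324

Over the interval, μ = 0.52 × 10 = 5.2 (a 10-metre length = 10 metres).
P(N ≤ 6) = Σ_{j=0}^{6} e^(−μ) μ^j/j! ≈ 0.7324.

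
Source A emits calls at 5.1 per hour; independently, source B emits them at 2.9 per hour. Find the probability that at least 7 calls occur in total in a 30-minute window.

0.1107

Independent Poisson processes superpose: combined rate λ = 5.1 + 2.9 = 8 per hour.
Over the interval, μ = 8 × 0.5 = 4 (a 30-minute window = 0.5 hours).
P(N ≥ 7) = 1 − P(N ≤ 6) ≈ 0.1107.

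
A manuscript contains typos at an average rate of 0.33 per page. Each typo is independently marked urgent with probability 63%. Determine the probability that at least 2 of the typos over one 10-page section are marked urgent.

Thinning: the typos that are marked urgent themselves form a Poisson process with rate 0.63 × 0.33 = 0.2079 per page.
Over the interval, μ = 0.2079 × 10 = 2.079 (a 10-page section = 10 pages).
P(N ≥ 2) = 1 − P(N ≤ 1) ≈ 0.6150.

0.6150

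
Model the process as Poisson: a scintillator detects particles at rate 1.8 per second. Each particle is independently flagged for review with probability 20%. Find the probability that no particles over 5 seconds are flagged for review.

0.1653

Thinning: the particles that are flagged for review themselves form a Poisson process with rate 0.2 × 1.8 = 0.36 per second.
Over the interval, μ = 0.36 × 5 = 1.8 (5 seconds).
P(N = 0) = e^(−1.8) · 1.8^0/0! ≈ 0.1653.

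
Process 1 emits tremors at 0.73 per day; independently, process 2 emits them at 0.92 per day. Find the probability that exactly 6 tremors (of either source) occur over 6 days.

Independent Poisson processes superpose: combined rate λ = 0.73 + 0.92 = 1.65 per day.
Over the interval, μ = 1.65 × 6 = 9.9 (6 days).
P(N = 6) = e^(−9.9) · 9.9^6/6! ≈ 0.0656.

0.0656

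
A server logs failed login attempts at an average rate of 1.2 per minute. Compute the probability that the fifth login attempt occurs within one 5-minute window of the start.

Over the interval, μ = 1.2 × 5 = 6 (a 5-minute window = 5 minutes).
The fifth arrival falls in the interval iff at least 5 events occur there: P(S_5 ≤ t) = P(N ≥ 5) = 1 − P(N ≤ 4) ≈ 0.7149.

0.7149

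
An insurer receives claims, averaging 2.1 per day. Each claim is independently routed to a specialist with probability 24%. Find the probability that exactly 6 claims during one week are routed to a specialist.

Thinning: the claims that are routed to a specialist themselves form a Poisson process with rate 0.24 × 2.1 = 0.504 per day.
Over the interval, μ = 0.504 × 7 = 3.528 (a week = 7 days).
P(N = 6) = e^(−3.528) · 3.528^6/6! ≈ 0.0786.

0.0786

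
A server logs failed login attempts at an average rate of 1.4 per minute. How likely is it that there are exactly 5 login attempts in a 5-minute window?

0.1277

Over the interval, μ = 1.4 × 5 = 7 (a 5-minute window = 5 minutes).
P(N = 5) = e^(−μ) μ^5/5! = e^(−7) · 7^5/120 ≈ 0.1277.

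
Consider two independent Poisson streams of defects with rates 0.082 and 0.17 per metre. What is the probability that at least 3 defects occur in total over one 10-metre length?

Independent Poisson processes superpose: combined rate λ = 0.082 + 0.17 = 0.252 per metre.
Over the interval, μ = 0.252 × 10 = 2.52 (a 10-metre length = 10 metres).
P(N ≥ 3) = 1 − P(N ≤ 2) ≈ 0.4613.

0.4613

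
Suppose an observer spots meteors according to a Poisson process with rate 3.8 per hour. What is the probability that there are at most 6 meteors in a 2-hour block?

Over the interval, μ = 3.8 × 2 = 7.6 (a 2-hour block = 2 hours).
P(N ≤ 6) = Σ_{j=0}^{6} e^(−μ) μ^j/j! ≈ 0.3646.

0.3646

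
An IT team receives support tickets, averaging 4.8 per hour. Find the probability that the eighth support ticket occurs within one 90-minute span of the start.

0.4311

Over the interval, μ = 4.8 × 1.5 = 7.2 (a 90-minute span = 1.5 hours).
The eighth arrival falls in the interval iff at least 8 events occur there: P(S_8 ≤ t) = P(N ≥ 8) = 1 − P(N ≤ 7) ≈ 0.4311.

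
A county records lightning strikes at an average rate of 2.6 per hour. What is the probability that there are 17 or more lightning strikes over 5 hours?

Over the interval, μ = 2.6 × 5 = 13 (5 hours).
P(N ≥ 17) = 1 − P(N ≤ 16) = 1 − Σ_{j=0}^{16} e^(−μ) μ^j/j! ≈ 0.1645.

0.1645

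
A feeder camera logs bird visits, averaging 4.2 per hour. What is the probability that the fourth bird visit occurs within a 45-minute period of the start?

Over the interval, μ = 4.2 × 0.75 = 3.15 (a 45-minute period = 0.75 hours).
The fourth arrival falls in the interval iff at least 4 events occur there: P(S_4 ≤ t) = P(N ≥ 4) = 1 − P(N ≤ 3) ≈ 0.3863.

0.3863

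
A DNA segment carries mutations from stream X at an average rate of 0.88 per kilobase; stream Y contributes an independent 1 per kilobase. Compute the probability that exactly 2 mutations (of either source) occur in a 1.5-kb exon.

0.2370

Independent Poisson processes superpose: combined rate λ = 0.88 + 1 = 1.88 per kilobase.
Over the interval, μ = 1.88 × 1.5 = 2.82 (a 1.5-kb exon = 1.5 kilobases).
P(N = 2) = e^(−2.82) · 2.82^2/2! ≈ 0.2370.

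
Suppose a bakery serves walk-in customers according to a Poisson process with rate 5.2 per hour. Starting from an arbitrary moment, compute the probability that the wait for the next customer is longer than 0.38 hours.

The wait for the next event is exponential with rate λ = 5.2 per hour.
P(T > 0.38) = e^(−λt) = e^(−5.2 × 0.38) = e^(−1.976) ≈ 0.1386.

0.1386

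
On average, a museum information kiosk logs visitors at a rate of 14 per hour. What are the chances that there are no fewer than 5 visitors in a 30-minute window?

Over the interval, μ = 14 × 0.5 = 7 (a 30-minute window = 0.5 hours).
P(N ≥ 5) = 1 − P(N ≤ 4) = 1 − Σ_{j=0}^{4} e^(−μ) μ^j/j! ≈ 0.8270.

0.8270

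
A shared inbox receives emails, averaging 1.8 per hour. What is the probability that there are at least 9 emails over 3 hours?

Over the interval, μ = 1.8 × 3 = 5.4 (3 hours).
P(N ≥ 9) = 1 − P(N ≤ 8) = 1 − Σ_{j=0}^{8} e^(−μ) μ^j/j! ≈ 0.0973.

0.0973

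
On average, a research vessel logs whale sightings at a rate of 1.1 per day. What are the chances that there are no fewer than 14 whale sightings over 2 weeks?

Over the interval, μ = 1.1 × 14 = 15.4 (2 weeks = 14 days).
P(N ≥ 14) = 1 − P(N ≤ 13) = 1 − Σ_{j=0}^{13} e^(−μ) μ^j/j! ≈ 0.6740.

0.6740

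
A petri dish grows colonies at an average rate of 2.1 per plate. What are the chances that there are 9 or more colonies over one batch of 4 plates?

0.4631

Over the interval, μ = 2.1 × 4 = 8.4 (a batch of 4 plates = 4 plates).
P(N ≥ 9) = 1 − P(N ≤ 8) = 1 − Σ_{j=0}^{8} e^(−μ) μ^j/j! ≈ 0.4631.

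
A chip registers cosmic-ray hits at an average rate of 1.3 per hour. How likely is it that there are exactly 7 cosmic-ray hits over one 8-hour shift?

Over the interval, μ = 1.3 × 8 = 10.4 (an 8-hour shift = 8 hours).
P(N = 7) = e^(−μ) μ^7/7! = e^(−10.4) · 10.4^7/5040 ≈ 0.0795.

0.0795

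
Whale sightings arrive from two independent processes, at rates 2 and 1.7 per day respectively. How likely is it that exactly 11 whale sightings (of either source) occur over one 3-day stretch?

Independent Poisson processes superpose: combined rate λ = 2 + 1.7 = 3.7 per day.
Over the interval, μ = 3.7 × 3 = 11.1 (a 3-day stretch = 3 days).
P(N = 11) = e^(−11.1) · 11.1^11/11! ≈ 0.1193.

0.1193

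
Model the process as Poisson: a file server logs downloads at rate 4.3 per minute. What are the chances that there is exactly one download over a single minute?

0.0583

With mean μ = 4.3 per minute,
P(N = 1) = e^(−μ) μ^1/1! = e^(−4.3) · 4.3^1/1 ≈ 0.0583.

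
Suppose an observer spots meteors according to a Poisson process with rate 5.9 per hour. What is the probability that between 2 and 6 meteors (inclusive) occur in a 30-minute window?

Over the interval, μ = 5.9 × 0.5 = 2.95 (a 30-minute window = 0.5 hours).
P(2 ≤ N ≤ 6) = Σ_{j=2}^{6} e^(−2.95) · 2.95^j/j! ≈ 0.7622.

0.7622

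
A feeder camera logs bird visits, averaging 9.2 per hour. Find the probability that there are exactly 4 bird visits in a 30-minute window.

Over the interval, μ = 9.2 × 0.5 = 4.6 (a 30-minute window = 0.5 hours).
P(N = 4) = e^(−μ) μ^4/4! = e^(−4.6) · 4.6^4/24 ≈ 0.1875.

0.1875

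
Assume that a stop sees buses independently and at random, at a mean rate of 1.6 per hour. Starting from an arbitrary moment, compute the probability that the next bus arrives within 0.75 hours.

0.6988

Inter-arrival times are exponential with rate λ = 1.6 per hour.
P(T ≤ 0.75) = 1 − e^(−λt) = 1 − e^(−1.6 × 0.75) = 1 − e^(−1.2) ≈ 0.6988.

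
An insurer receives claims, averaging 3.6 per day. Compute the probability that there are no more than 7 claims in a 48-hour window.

0.5689

Over the interval, μ = 3.6 × 2 = 7.2 (a 48-hour window = 2 days).
P(N ≤ 7) = Σ_{j=0}^{7} e^(−μ) μ^j/j! ≈ 0.5689.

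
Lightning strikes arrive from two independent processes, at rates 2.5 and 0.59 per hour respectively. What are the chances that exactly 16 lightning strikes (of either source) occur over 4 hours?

0.0608

Independent Poisson processes superpose: combined rate λ = 2.5 + 0.59 = 3.09 per hour.
Over the interval, μ = 3.09 × 4 = 12.36 (4 hours).
P(N = 16) = e^(−12.36) · 12.36^16/16! ≈ 0.0608.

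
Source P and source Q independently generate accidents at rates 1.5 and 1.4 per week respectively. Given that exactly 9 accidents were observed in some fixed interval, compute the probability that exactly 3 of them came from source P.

Given the total, each event is independently from source P with probability p = λ_P/(λ_P+λ_Q) = 1.5/2.9 ≈ 0.5172.
So K ~ Binomial(9, 1.5/2.9): P(K = 3) = C(9,3) · (1.5/2.9)^3 · (1.4/2.9)^6 ≈ 0.1471.

0.1471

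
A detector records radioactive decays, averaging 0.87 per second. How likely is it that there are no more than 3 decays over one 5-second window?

0.3682

Over the interval, μ = 0.87 × 5 = 4.35 (a 5-second window = 5 seconds).
P(N ≤ 3) = Σ_{j=0}^{3} e^(−μ) μ^j/j! ≈ 0.3682.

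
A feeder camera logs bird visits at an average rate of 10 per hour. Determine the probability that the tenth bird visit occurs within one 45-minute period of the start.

Over the interval, μ = 10 × 0.75 = 7.5 (a 45-minute period = 0.75 hours).
The tenth arrival falls in the interval iff at least 10 events occur there: P(S_10 ≤ t) = P(N ≥ 10) = 1 − P(N ≤ 9) ≈ 0.2236.

0.2236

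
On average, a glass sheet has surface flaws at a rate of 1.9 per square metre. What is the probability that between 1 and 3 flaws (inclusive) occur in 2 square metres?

0.4511

Over the interval, μ = 1.9 × 2 = 3.8 (2 square metres).
P(1 ≤ N ≤ 3) = Σ_{j=1}^{3} e^(−3.8) · 3.8^j/j! ≈ 0.4511.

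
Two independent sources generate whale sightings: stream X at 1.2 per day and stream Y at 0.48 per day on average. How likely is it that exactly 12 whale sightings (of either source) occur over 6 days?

0.0963

Independent Poisson processes superpose: combined rate λ = 1.2 + 0.48 = 1.68 per day.
Over the interval, μ = 1.68 × 6 = 10.08 (6 days).
P(N = 12) = e^(−10.08) · 10.08^12/12! ≈ 0.0963.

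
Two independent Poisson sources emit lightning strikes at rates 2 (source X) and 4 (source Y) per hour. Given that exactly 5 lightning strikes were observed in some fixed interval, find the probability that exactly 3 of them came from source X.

0.1646

Given the total, each event is independently from source X with probability p = λ_X/(λ_X+λ_Y) = 2/6 ≈ 0.3333.
So K ~ Binomial(5, 2/6): P(K = 3) = C(5,3) · (2/6)^3 · (4/6)^2 ≈ 0.1646.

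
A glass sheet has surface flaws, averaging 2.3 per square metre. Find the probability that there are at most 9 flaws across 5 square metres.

0.2888

Over the interval, μ = 2.3 × 5 = 11.5 (5 square metres).
P(N ≤ 9) = Σ_{j=0}^{9} e^(−μ) μ^j/j! ≈ 0.2888.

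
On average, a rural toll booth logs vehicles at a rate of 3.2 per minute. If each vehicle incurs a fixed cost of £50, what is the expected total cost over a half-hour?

£4800

E[N] = 3.2 × 30 = 96 (a half-hour = 30 minutes); E[cost] = 96 × £50 = £4800.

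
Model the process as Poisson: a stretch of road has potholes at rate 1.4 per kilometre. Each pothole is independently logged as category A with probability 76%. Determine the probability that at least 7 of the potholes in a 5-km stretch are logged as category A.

Thinning: the potholes that are logged as category A themselves form a Poisson process with rate 0.76 × 1.4 = 1.064 per kilometre.
Over the interval, μ = 1.064 × 5 = 5.32 (a 5-km stretch = 5 kilometres).
P(N ≥ 7) = 1 − P(N ≤ 6) ≈ 0.2859.

0.2859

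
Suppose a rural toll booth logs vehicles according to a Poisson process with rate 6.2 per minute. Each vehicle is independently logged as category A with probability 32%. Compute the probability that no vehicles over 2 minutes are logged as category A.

0.0189

Thinning: the vehicles that are logged as category A themselves form a Poisson process with rate 0.32 × 6.2 = 1.984 per minute.
Over the interval, μ = 1.984 × 2 = 3.968 (2 minutes).
P(N = 0) = e^(−3.968) · 3.968^0/0! ≈ 0.0189.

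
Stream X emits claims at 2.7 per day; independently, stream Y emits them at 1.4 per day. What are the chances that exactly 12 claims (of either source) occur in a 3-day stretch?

Independent Poisson processes superpose: combined rate λ = 2.7 + 1.4 = 4.1 per day.
Over the interval, μ = 4.1 × 3 = 12.3 (a 3-day stretch = 3 days).
P(N = 12) = e^(−12.3) · 12.3^12/12! ≈ 0.1139.

0.1139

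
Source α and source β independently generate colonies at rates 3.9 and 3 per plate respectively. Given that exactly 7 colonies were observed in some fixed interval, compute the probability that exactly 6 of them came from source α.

Given the total, each event is independently from source α with probability p = λ_α/(λ_α+λ_β) = 3.9/6.9 ≈ 0.5652.
So K ~ Binomial(7, 3.9/6.9): P(K = 6) = C(7,6) · (3.9/6.9)^6 · (3/6.9)^1 ≈ 0.0992.

0.0992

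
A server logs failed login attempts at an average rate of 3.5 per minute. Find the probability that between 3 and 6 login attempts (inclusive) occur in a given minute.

With mean μ = 3.5 per minute,
P(3 ≤ N ≤ 6) = Σ_{j=3}^{6} e^(−3.5) · 3.5^j/j! ≈ 0.6139.

0.6139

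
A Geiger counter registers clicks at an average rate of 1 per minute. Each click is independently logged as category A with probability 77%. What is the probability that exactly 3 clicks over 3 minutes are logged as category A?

0.2039

Thinning: the clicks that are logged as category A themselves form a Poisson process with rate 0.77 × 1 = 0.77 per minute.
Over the interval, μ = 0.77 × 3 = 2.31 (3 minutes).
P(N = 3) = e^(−2.31) · 2.31^3/3! ≈ 0.2039.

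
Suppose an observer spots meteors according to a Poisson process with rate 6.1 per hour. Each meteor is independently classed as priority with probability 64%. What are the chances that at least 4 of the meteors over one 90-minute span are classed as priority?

0.8355

Thinning: the meteors that are classed as priority themselves form a Poisson process with rate 0.64 × 6.1 = 3.904 per hour.
Over the interval, μ = 3.904 × 1.5 = 5.856 (a 90-minute span = 1.5 hours).
P(N ≥ 4) = 1 − P(N ≤ 3) ≈ 0.8355.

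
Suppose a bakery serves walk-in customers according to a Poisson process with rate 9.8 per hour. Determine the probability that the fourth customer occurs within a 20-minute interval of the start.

0.4123

Over the interval, μ = 9.8 × 1/3 ≈ 3.26667 (a 20-minute interval = 1/3 hours).
The fourth arrival falls in the interval iff at least 4 events occur there: P(S_4 ≤ t) = P(N ≥ 4) = 1 − P(N ≤ 3) ≈ 0.4123.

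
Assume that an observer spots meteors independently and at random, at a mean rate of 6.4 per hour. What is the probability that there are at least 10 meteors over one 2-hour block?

Over the interval, μ = 6.4 × 2 = 12.8 (a 2-hour block = 2 hours).
P(N ≥ 10) = 1 − P(N ≤ 9) = 1 − Σ_{j=0}^{9} e^(−μ) μ^j/j! ≈ 0.8206.

0.8206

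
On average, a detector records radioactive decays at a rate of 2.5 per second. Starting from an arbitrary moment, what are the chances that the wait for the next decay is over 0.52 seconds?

0.2725

The wait for the next event is exponential with rate λ = 2.5 per second.
P(T > 0.52) = e^(−λt) = e^(−2.5 × 0.52) = e^(−1.3) ≈ 0.2725.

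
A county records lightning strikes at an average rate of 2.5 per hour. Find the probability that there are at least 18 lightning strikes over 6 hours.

Over the interval, μ = 2.5 × 6 = 15 (6 hours).
P(N ≥ 18) = 1 − P(N ≤ 17) = 1 − Σ_{j=0}^{17} e^(−μ) μ^j/j! ≈ 0.2511.

0.2511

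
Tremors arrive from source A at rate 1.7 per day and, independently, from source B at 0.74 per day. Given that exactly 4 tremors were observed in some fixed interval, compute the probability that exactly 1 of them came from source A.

Given the total, each event is independently from source A with probability p = λ_A/(λ_A+λ_B) = 1.7/2.44 ≈ 0.6967.
So K ~ Binomial(4, 1.7/2.44): P(K = 1) = C(4,1) · (1.7/2.44)^1 · (0.74/2.44)^3 ≈ 0.0777.

0.0777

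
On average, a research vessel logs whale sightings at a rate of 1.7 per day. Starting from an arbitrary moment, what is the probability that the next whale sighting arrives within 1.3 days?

0.8903

Inter-arrival times are exponential with rate λ = 1.7 per day.
P(T ≤ 1.3) = 1 − e^(−λt) = 1 − e^(−1.7 × 1.3) = 1 − e^(−2.21) ≈ 0.8903.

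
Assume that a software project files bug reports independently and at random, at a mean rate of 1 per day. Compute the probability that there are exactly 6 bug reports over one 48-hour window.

Over the interval, μ = 1 × 2 = 2 (a 48-hour window = 2 days).
P(N = 6) = e^(−μ) μ^6/6! = e^(−2) · 2^6/720 ≈ 0.0120.

0.0120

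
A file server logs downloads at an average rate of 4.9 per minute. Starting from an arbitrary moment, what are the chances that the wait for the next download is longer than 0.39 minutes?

The wait for the next event is exponential with rate λ = 4.9 per minute.
P(T > 0.39) = e^(−λt) = e^(−4.9 × 0.39) = e^(−1.911) ≈ 0.1479.

0.1479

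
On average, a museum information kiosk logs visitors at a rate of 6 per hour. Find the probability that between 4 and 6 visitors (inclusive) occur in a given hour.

With mean μ = 6 per hour,
P(4 ≤ N ≤ 6) = Σ_{j=4}^{6} e^(−6) · 6^j/j! ≈ 0.4551.

0.4551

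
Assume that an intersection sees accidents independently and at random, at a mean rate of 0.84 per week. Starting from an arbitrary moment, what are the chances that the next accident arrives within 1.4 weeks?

0.6915

Inter-arrival times are exponential with rate λ = 0.84 per week.
P(T ≤ 1.4) = 1 − e^(−λt) = 1 − e^(−0.84 × 1.4) = 1 − e^(−1.176) ≈ 0.6915.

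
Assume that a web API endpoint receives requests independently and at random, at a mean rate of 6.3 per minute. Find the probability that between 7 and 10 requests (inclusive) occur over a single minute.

0.3855

With mean μ = 6.3 per minute,
P(7 ≤ N ≤ 10) = Σ_{j=7}^{10} e^(−6.3) · 6.3^j/j! ≈ 0.3855.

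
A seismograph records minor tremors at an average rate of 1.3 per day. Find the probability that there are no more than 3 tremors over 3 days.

0.4532

Over the interval, μ = 1.3 × 3 = 3.9 (3 days).
P(N ≤ 3) = Σ_{j=0}^{3} e^(−μ) μ^j/j! ≈ 0.4532.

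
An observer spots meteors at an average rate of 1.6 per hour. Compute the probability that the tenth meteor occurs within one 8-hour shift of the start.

Over the interval, μ = 1.6 × 8 = 12.8 (an 8-hour shift = 8 hours).
The tenth arrival falls in the interval iff at least 10 events occur there: P(S_10 ≤ t) = P(N ≥ 10) = 1 − P(N ≤ 9) ≈ 0.8206.

0.8206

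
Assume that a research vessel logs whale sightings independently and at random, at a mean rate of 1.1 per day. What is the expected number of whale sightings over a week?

7.7

E[N] = λt = 1.1 × 7 = 7.7 (a week = 7 days).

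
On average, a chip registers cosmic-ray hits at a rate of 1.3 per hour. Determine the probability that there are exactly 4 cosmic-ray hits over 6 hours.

Over the interval, μ = 1.3 × 6 = 7.8 (6 hours).
P(N = 4) = e^(−μ) μ^4/4! = e^(−7.8) · 7.8^4/24 ≈ 0.0632.

0.0632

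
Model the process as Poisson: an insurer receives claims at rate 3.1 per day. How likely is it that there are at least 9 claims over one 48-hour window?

Over the interval, μ = 3.1 × 2 = 6.2 (a 48-hour window = 2 days).
P(N ≥ 9) = 1 − P(N ≤ 8) = 1 − Σ_{j=0}^{8} e^(−μ) μ^j/j! ≈ 0.1741.

0.1741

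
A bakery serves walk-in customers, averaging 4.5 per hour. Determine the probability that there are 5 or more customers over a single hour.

With mean μ = 4.5 per hour,
P(N ≥ 5) = 1 − P(N ≤ 4) = 1 − Σ_{j=0}^{4} e^(−μ) μ^j/j! ≈ 0.4679.

0.4679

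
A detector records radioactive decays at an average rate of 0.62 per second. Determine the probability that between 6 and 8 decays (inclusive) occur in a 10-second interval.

Over the interval, μ = 0.62 × 10 = 6.2 (a 10-second interval = 10 seconds).
P(6 ≤ N ≤ 8) = Σ_{j=6}^{8} e^(−6.2) · 6.2^j/j! ≈ 0.4118.

0.4118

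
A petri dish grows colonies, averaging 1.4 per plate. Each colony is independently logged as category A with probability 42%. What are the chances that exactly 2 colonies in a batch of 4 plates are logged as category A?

0.2633

Thinning: the colonies that are logged as category A themselves form a Poisson process with rate 0.42 × 1.4 = 0.588 per plate.
Over the interval, μ = 0.588 × 4 = 2.352 (a batch of 4 plates = 4 plates).
P(N = 2) = e^(−2.352) · 2.352^2/2! ≈ 0.2633.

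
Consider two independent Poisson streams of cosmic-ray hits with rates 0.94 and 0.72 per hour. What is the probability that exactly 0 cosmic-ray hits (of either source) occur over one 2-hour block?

Independent Poisson processes superpose: combined rate λ = 0.94 + 0.72 = 1.66 per hour.
Over the interval, μ = 1.66 × 2 = 3.32 (a 2-hour block = 2 hours).
P(N = 0) = e^(−3.32) · 3.32^0/0! ≈ 0.0362.

0.0362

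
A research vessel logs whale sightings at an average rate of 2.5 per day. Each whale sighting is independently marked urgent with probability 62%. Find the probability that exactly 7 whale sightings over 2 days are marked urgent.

Thinning: the whale sightings that are marked urgent themselves form a Poisson process with rate 0.62 × 2.5 = 1.55 per day.
Over the interval, μ = 1.55 × 2 = 3.1 (2 days).
P(N = 7) = e^(−3.1) · 3.1^7/7! ≈ 0.0246.

0.0246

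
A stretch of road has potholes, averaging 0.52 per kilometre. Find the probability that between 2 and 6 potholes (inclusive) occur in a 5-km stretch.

0.7154

Over the interval, μ = 0.52 × 5 = 2.6 (a 5-km stretch = 5 kilometres).
P(2 ≤ N ≤ 6) = Σ_{j=2}^{6} e^(−2.6) · 2.6^j/j! ≈ 0.7154.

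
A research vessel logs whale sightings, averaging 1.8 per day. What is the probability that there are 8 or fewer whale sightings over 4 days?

0.7027

Over the interval, μ = 1.8 × 4 = 7.2 (4 days).
P(N ≤ 8) = Σ_{j=0}^{8} e^(−μ) μ^j/j! ≈ 0.7027.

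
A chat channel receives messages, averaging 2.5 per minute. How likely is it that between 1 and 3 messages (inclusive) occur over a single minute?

0.6755

With mean μ = 2.5 per minute,
P(1 ≤ N ≤ 3) = Σ_{j=1}^{3} e^(−2.5) · 2.5^j/j! ≈ 0.6755.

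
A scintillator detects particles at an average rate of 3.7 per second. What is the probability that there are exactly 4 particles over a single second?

With mean μ = 3.7 per second,
P(N = 4) = e^(−μ) μ^4/4! = e^(−3.7) · 3.7^4/24 ≈ 0.1931.

0.1931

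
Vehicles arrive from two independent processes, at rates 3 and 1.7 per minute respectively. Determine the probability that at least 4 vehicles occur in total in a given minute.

0.6903

Independent Poisson processes superpose: combined rate λ = 3 + 1.7 = 4.7 per minute.
So μ = 4.7.
P(N ≥ 4) = 1 − P(N ≤ 3) ≈ 0.6903.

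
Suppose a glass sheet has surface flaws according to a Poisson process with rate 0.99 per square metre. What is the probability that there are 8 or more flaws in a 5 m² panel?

0.1282

Over the interval, μ = 0.99 × 5 = 4.95 (a 5 m² panel = 5 square metres).
P(N ≥ 8) = 1 − P(N ≤ 7) = 1 − Σ_{j=0}^{7} e^(−μ) μ^j/j! ≈ 0.1282.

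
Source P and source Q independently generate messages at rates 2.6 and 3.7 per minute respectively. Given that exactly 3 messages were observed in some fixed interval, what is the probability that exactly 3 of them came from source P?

0.0703

Given the total, each event is independently from source P with probability p = λ_P/(λ_P+λ_Q) = 2.6/6.3 ≈ 0.4127.
So K ~ Binomial(3, 2.6/6.3): P(K = 3) = C(3,3) · (2.6/6.3)^3 · (3.7/6.3)^0 ≈ 0.0703.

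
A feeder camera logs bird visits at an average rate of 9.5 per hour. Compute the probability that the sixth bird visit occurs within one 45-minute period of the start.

Over the interval, μ = 9.5 × 0.75 = 7.125 (a 45-minute period = 0.75 hours).
The sixth arrival falls in the interval iff at least 6 events occur there: P(S_6 ≤ t) = P(N ≥ 6) = 1 − P(N ≤ 5) ≈ 0.7150.

0.7150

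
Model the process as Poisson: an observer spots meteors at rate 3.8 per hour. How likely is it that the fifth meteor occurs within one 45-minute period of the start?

Over the interval, μ = 3.8 × 0.75 = 2.85 (a 45-minute period = 0.75 hours).
The fifth arrival falls in the interval iff at least 5 events occur there: P(S_5 ≤ t) = P(N ≥ 5) = 1 − P(N ≤ 4) ≈ 0.1602.

0.1602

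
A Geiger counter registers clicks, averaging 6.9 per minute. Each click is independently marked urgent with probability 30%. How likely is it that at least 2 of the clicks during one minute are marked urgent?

Thinning: the clicks that are marked urgent themselves form a Poisson process with rate 0.3 × 6.9 = 2.07 per minute.
So μ = 2.07.
P(N ≥ 2) = 1 − P(N ≤ 1) ≈ 0.6126.

0.6126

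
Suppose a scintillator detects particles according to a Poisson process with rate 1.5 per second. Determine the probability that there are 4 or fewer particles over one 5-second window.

Over the interval, μ = 1.5 × 5 = 7.5 (a 5-second window = 5 seconds).
P(N ≤ 4) = Σ_{j=0}^{4} e^(−μ) μ^j/j! ≈ 0.1321.

0.1321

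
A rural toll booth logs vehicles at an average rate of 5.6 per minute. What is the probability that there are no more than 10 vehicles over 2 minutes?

0.4362

Over the interval, μ = 5.6 × 2 = 11.2 (2 minutes).
P(N ≤ 10) = Σ_{j=0}^{10} e^(−μ) μ^j/j! ≈ 0.4362.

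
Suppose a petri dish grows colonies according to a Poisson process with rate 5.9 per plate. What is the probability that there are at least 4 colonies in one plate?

With mean μ = 5.9 per plate,
P(N ≥ 4) = 1 − P(N ≤ 3) = 1 − Σ_{j=0}^{3} e^(−μ) μ^j/j! ≈ 0.8396.

0.8396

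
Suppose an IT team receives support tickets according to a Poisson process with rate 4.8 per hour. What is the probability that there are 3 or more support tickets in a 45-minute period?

0.6973

Over the interval, μ = 4.8 × 0.75 = 3.6 (a 45-minute period = 0.75 hours).
P(N ≥ 3) = 1 − P(N ≤ 2) = 1 − Σ_{j=0}^{2} e^(−μ) μ^j/j! ≈ 0.6973.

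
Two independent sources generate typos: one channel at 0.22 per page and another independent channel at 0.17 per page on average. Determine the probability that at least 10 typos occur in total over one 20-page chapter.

0.2589

Independent Poisson processes superpose: combined rate λ = 0.22 + 0.17 = 0.39 per page.
Over the interval, μ = 0.39 × 20 = 7.8 (a 20-page chapter = 20 pages).
P(N ≥ 10) = 1 − P(N ≤ 9) ≈ 0.2589.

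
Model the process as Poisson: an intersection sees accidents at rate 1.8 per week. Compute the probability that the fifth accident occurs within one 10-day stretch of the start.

Over the interval, μ = 1.8 × 10/7 ≈ 2.57143 (a 10-day stretch = 10/7 weeks).
The fifth arrival falls in the interval iff at least 5 events occur there: P(S_5 ≤ t) = P(N ≥ 5) = 1 − P(N ≤ 4) ≈ 0.1186.

0.1186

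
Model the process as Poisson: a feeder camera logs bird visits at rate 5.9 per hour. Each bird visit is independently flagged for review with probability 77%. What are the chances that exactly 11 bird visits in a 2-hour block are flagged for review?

0.0988

Thinning: the bird visits that are flagged for review themselves form a Poisson process with rate 0.77 × 5.9 = 4.543 per hour.
Over the interval, μ = 4.543 × 2 = 9.086 (a 2-hour block = 2 hours).
P(N = 11) = e^(−9.086) · 9.086^11/11! ≈ 0.0988.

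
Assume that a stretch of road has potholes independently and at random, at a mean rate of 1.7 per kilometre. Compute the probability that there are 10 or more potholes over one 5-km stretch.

0.3470

Over the interval, μ = 1.7 × 5 = 8.5 (a 5-km stretch = 5 kilometres).
P(N ≥ 10) = 1 − P(N ≤ 9) = 1 − Σ_{j=0}^{9} e^(−μ) μ^j/j! ≈ 0.3470.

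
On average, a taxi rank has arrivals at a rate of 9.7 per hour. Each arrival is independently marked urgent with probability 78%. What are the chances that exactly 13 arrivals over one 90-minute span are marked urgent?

0.0980

Thinning: the arrivals that are marked urgent themselves form a Poisson process with rate 0.78 × 9.7 = 7.566 per hour.
Over the interval, μ = 7.566 × 1.5 = 11.349 (a 90-minute span = 1.5 hours).
P(N = 13) = e^(−11.349) · 11.349^13/13! ≈ 0.0980.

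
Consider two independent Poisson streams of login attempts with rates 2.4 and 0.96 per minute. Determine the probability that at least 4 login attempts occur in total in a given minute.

Independent Poisson processes superpose: combined rate λ = 2.4 + 0.96 = 3.36 per minute.
So μ = 3.36.
P(N ≥ 4) = 1 − P(N ≤ 3) ≈ 0.4329.

0.4329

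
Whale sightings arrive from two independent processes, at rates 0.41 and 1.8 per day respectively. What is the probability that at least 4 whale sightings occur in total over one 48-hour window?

Independent Poisson processes superpose: combined rate λ = 0.41 + 1.8 = 2.21 per day.
Over the interval, μ = 2.21 × 2 = 4.42 (a 48-hour window = 2 days).
P(N ≥ 4) = 1 − P(N ≤ 3) ≈ 0.6440.

0.6440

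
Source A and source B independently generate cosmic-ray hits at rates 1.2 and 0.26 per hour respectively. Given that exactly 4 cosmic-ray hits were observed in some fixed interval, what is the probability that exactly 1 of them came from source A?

0.0186

Given the total, each event is independently from source A with probability p = λ_A/(λ_A+λ_B) = 1.2/1.46 ≈ 0.8219.
So K ~ Binomial(4, 1.2/1.46): P(K = 1) = C(4,1) · (1.2/1.46)^1 · (0.26/1.46)^3 ≈ 0.0186.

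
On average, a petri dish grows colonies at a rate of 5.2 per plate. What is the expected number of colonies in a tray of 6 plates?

E[N] = λt = 5.2 × 6 = 31.2 (a tray of 6 plates = 6 plates).

31.2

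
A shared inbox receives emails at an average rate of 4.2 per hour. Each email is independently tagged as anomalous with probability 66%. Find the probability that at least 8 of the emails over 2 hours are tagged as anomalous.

Thinning: the emails that are tagged as anomalous themselves form a Poisson process with rate 0.66 × 4.2 = 2.772 per hour.
Over the interval, μ = 2.772 × 2 = 5.544 (2 hours).
P(N ≥ 8) = 1 − P(N ≤ 7) ≈ 0.1960.

0.1960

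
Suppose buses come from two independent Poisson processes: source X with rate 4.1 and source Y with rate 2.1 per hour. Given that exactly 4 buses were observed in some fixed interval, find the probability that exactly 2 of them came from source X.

Given the total, each event is independently from source X with probability p = λ_X/(λ_X+λ_Y) = 4.1/6.2 ≈ 0.6613.
So K ~ Binomial(4, 4.1/6.2): P(K = 2) = C(4,2) · (4.1/6.2)^2 · (2.1/6.2)^2 ≈ 0.3010.

0.3010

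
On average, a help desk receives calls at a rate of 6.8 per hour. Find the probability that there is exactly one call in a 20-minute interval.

0.2350

Over the interval, μ = 6.8 × 1/3 ≈ 2.26667 (a 20-minute interval = 1/3 hours).
P(N = 1) = e^(−μ) μ^1/1! = e^(−2.26667) · 2.26667^1/1 ≈ 0.2350.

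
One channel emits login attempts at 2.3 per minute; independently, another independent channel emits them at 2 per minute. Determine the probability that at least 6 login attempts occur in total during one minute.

0.2633

Independent Poisson processes superpose: combined rate λ = 2.3 + 2 = 4.3 per minute.
So μ = 4.3.
P(N ≥ 6) = 1 − P(N ≤ 5) ≈ 0.2633.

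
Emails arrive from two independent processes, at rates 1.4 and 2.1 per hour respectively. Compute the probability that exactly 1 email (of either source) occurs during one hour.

Independent Poisson processes superpose: combined rate λ = 1.4 + 2.1 = 3.5 per hour.
So μ = 3.5.
P(N = 1) = e^(−3.5) · 3.5^1/1! ≈ 0.1057.

0.1057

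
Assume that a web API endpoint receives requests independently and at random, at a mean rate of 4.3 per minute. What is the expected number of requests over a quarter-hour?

64.5

E[N] = λt = 4.3 × 15 = 64.5 (a quarter-hour = 15 minutes).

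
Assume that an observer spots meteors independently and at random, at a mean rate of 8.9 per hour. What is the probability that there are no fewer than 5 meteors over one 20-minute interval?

0.1792

Over the interval, μ = 8.9 × 1/3 ≈ 2.96667 (a 20-minute interval = 1/3 hours).
P(N ≥ 5) = 1 − P(N ≤ 4) = 1 − Σ_{j=0}^{4} e^(−μ) μ^j/j! ≈ 0.1792.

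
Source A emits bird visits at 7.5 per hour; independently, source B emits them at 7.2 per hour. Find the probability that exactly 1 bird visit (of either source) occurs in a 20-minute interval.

Independent Poisson processes superpose: combined rate λ = 7.5 + 7.2 = 14.7 per hour.
Over the interval, μ = 14.7 × 1/3 = 4.9 (a 20-minute interval = 1/3 hours).
P(N = 1) = e^(−4.9) · 4.9^1/1! ≈ 0.0365.

0.0365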